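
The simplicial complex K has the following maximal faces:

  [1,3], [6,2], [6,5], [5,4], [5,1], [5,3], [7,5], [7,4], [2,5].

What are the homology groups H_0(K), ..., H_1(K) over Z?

H_0 ≅ Z,  H_1 ≅ Z^3.

Fix the vertex order 1 < 2 < 3 < 4 < 5 < 6 < 7 and write every simplex with vertices in increasing order. Then dim K = 1 and the simplices of K are:

  0-simplices (7): [1], [2], [3], [4], [5], [6], [7]
  1-simplices (9): [1,3], [1,5], [2,5], [2,6], [3,5], [4,5], [4,7], [5,6], [5,7]

giving chain groups C_0 ≅ Z^7, C_1 ≅ Z^9.

∂_1: C_1 → C_0 is given by ∂[p,q] = [q] − [p].
The 7×9 boundary matrix has rank 6 and Smith normal form diag(1,1,1,1,1,1).

Now H_k = ker ∂_k / im ∂_{k+1}, so:

  H_0: rank C_0 − rank ∂_1 = 7 − 6 = 1, and the invariant factors of ∂_1 are all 1, so H_0 = Z.
  H_1: rank ker ∂_1 − rank ∂_2 = (9 − 6) − 0 = 3, and there is no ∂_2, so H_1 = Z^3.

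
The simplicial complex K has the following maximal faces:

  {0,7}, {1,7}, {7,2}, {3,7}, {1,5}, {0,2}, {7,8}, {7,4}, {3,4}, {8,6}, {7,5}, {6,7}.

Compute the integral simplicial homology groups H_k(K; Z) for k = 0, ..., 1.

H_0 = Z,  H_1 = Z^4.

Take the total order 0 < 1 < 2 < 3 < 4 < 5 < 6 < 7 < 8 on the vertex set. Then K (dimension 1) consists of the simplices:

  0-simplices (9): [0], [1], [2], [3], [4], [5], [6], [7], [8]
  1-simplices (12): [0,2], [0,7], [1,5], [1,7], [2,7], [3,4], [3,7], [4,7], [5,7], [6,7], [6,8], [7,8]

so the chain groups are C_0 ≅ Z^9, C_1 ≅ Z^12.

The boundary map ∂_1: C_1 → C_0 sends each edge [p,q] (with p < q) to q − p. For instance
  ∂[2,7] = [7] − [2].
As a 9×12 matrix over Z this has rank 8, with invariant factors (1,1,1,1,1,1,1,1).

Now H_k = ker ∂_k / im ∂_{k+1}, so:

  H_0: rank C_0 − rank ∂_1 = 9 − 8 = 1, and the invariant factors of ∂_1 are all 1, so H_0 ≅ Z.
  H_1: rank ker ∂_1 − rank ∂_2 = (12 − 8) − 0 = 4, and there is no ∂_2, so H_1 ≅ Z^4.

(K is a triangulation of a wedge of 4 circles.)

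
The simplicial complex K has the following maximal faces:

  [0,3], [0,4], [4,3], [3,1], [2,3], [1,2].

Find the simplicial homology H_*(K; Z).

H_0 = Z,  H_1 = Z^2.

K has 5 vertices, 6 edges.
rank ∂_0 = 0, rank ∂_1 = 4 ⇒ b_0 = 5 − 0 − 4 = 1; all invariant factors of ∂_1 are 1 so no torsion. So H_0 ≅ Z.
rank ∂_1 = 4, rank ∂_2 = 0 ⇒ b_1 = 6 − 4 − 0 = 2. So H_1 ≅ Z^2.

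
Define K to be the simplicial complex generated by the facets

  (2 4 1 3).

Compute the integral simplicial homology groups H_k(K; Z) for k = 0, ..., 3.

H_0 ≅ Z,  H_1 = 0,  H_2 = 0,  H_3 = 0.

We work with the vertex ordering 1 < 2 < 3 < 4. The simplices of K, each written with vertices in increasing order, are:

  0-simplices (4): [1], [2], [3], [4]
  1-simplices (6): [1,2], [1,3], [1,4], [2,3], [2,4], [3,4]
  2-simplices (4): [1,2,3], [1,2,4], [1,3,4], [2,3,4]
  3-simplices (1): [1,2,3,4]

giving chain groups C_0 ≅ Z^4, C_1 ≅ Z^6, C_2 ≅ Z^4, C_3 ≅ Z^1.

Boundary ∂_1: C_1 → C_0 maps an edge to its endpoints' difference, ∂[p,q] = q − p. For instance
  ∂[2,3] = [3] − [2].
The resulting 4×6 matrix has rank 3, and its Smith normal form has invariant factors (1,1,1).

Boundary ∂_2: C_2 → C_1 acts by ∂[p,q,r] = [q,r] − [p,r] + [p,q]. For instance
  ∂[1,2,4] = [2,4] − [1,4] + [1,2],
  ∂[1,3,4] = [3,4] − [1,4] + [1,3].
This gives a 6×4 integer matrix of rank 3; reducing to Smith normal form yields diagonal entries (1,1,1).

∂_3: C_3 → C_2 sends each 3-simplex σ to the alternating sum Σ_i (−1)^i (σ with its i-th vertex removed). For instance
  ∂[1,2,3,4] = [2,3,4] − [1,3,4] + [1,2,4] − [1,2,3].
The 4×1 boundary matrix has rank 1 and Smith normal form diag(1).

Computing H_k = (kernel of ∂_k) / (image of ∂_{k+1}):

  H_0: rank C_0 − rank ∂_1 = 4 − 3 = 1, and the invariant factors of ∂_1 are all 1, so H_0 = Z.
  H_1: rank ker ∂_1 − rank ∂_2 = (6 − 3) − 3 = 0, and the invariant factors of ∂_2 are all 1, so H_1 = 0.
  H_2: rank ker ∂_2 − rank ∂_3 = (4 − 3) − 1 = 0, and the invariant factors of ∂_3 are all 1, so H_2 = 0.
  H_3: rank ker ∂_3 − rank ∂_4 = (1 − 1) − 0 = 0, and there is no ∂_4, so H_3 = 0.

As a check, the Euler characteristic is 4 − 6 + 4 − 1 = 1, which agrees with 1 − 0 + 0 − 0 = 1.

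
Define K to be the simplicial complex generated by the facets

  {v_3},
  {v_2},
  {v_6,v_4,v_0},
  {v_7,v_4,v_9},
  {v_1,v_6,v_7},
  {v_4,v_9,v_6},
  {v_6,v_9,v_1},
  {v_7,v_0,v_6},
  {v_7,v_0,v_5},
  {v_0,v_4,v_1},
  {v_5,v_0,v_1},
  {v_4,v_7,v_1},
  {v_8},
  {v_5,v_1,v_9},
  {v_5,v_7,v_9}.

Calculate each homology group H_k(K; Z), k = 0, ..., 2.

We work with the vertex ordering v_0 < v_1 < v_2 < v_3 < v_4 < v_5 < v_6 < v_7 < v_8 < v_9. The simplices of K, each written with vertices in increasing order, are:

  0-simplices (10): [v_0], [v_1], [v_2], [v_3], [v_4], [v_5], [v_6], [v_7], [v_8], [v_9]
  1-simplices (18): (18 of them)
  2-simplices (12): (12 of them)

so the chain groups are C_0 ≅ Z^10, C_1 ≅ Z^18, C_2 ≅ Z^12.

Boundary ∂_1: C_1 → C_0 is given by ∂[p,q] = [q] − [p].
The resulting 10×18 matrix has rank 6, and its Smith normal form has invariant factors (1,1,1,1,1,1).

The boundary map ∂_2: C_2 → C_1 maps a triangle to the signed sum of its edges. For instance
  ∂[v_0,v_1,v_5] = [v_1,v_5] − [v_0,v_5] + [v_0,v_1],
  ∂[v_0,v_4,v_6] = [v_4,v_6] − [v_0,v_6] + [v_0,v_4].
This gives a 18×12 integer matrix of rank 12; reducing to Smith normal form yields diagonal entries (1,1,1,1,1,1,1,1,1,1,1,2).

Computing H_k = (kernel of ∂_k) / (image of ∂_{k+1}):

  H_0: rank C_0 − rank ∂_1 = 10 − 6 = 4, and the invariant factors of ∂_1 are all 1, so H_0 = Z^4.
  H_1: rank ker ∂_1 − rank ∂_2 = (18 − 6) − 12 = 0, and ∂_2 has invariant factor 2 > 1, so H_1 = Z/2.
  H_2: rank ker ∂_2 − rank ∂_3 = (12 − 12) − 0 = 0, and there is no ∂_3, so H_2 = 0.

As a check, the Euler characteristic is 10 − 18 + 12 = 4, which agrees with 4 − 0 + 0 = 4.
(K is a triangulation of the disjoint union of a set of 3 points and the real projective plane RP^2.)

H_0 ≅ Z^4,  H_1 ≅ Z/2,  H_2 = 0.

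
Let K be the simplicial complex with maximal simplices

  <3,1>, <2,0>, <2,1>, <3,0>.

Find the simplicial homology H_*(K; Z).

We work with the vertex ordering 0 < 1 < 2 < 3. The simplices of K, each written with vertices in increasing order, are:

  0-simplices (4): [0], [1], [2], [3]
  1-simplices (4): [0,2], [0,3], [1,2], [1,3]

Hence C_0 ≅ Z^4, C_1 ≅ Z^4.

Boundary ∂_1: C_1 → C_0 sends each edge [p,q] (with p < q) to q − p.
As a 4×4 matrix over Z this has rank 3, with invariant factors (1,1,1).

Computing H_k = (kernel of ∂_k) / (image of ∂_{k+1}):

  H_0: rank C_0 − rank ∂_1 = 4 − 3 = 1, and the invariant factors of ∂_1 are all 1, so H_0 = Z.
  H_1: rank ker ∂_1 − rank ∂_2 = (4 − 3) − 0 = 1, and there is no ∂_2, so H_1 = Z.

(K is a triangulation of the circle S^1.)

H_0 = Z,  H_1 = Z.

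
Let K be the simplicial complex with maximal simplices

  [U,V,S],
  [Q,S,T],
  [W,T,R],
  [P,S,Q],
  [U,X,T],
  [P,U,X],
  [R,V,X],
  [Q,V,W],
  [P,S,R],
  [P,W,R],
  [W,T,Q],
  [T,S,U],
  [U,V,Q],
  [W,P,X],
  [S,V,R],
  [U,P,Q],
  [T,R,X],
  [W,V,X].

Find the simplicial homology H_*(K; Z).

Take the total order P < Q < R < S < T < U < V < W < X on the vertex set. Then K (dimension 2) consists of the simplices:

  0-simplices (9): P, Q, R, S, T, U, V, W, X
  1-simplices (27): PQ, PR, PS, PU, PW, PX, QS, QT, QU, QV, QW, RS, RT, RV, RW, RX, ST, SU, SV, TU, TW, TX, UV, UX, VW, VX, WX
  2-simplices (18): PQS, PQU, PRS, PRW, PUX, PWX, QST, QTW, QUV, QVW, RSV, RTW, RTX, RVX, STU, SUV, TUX, VWX

so the chain groups are C_0 ≅ Z^9, C_1 ≅ Z^27, C_2 ≅ Z^18.

Boundary ∂_1: C_1 → C_0 is given by ∂[p,q] = [q] − [p]. For instance
  ∂PW = W − P.
The 9×27 boundary matrix has rank 8 and Smith normal form diag(1,1,1,1,1,1,1,1).

The boundary map ∂_2: C_2 → C_1 acts by ∂[p,q,r] = [q,r] − [p,r] + [p,q]. For instance
  ∂RTX = TX − RX + RT,
  ∂PQU = QU − PU + PQ.
This gives a 27×18 integer matrix of rank 18; reducing to Smith normal form yields diagonal entries (1,1,1,1,1,1,1,1,1,1,1,1,1,1,1,1,1,2).

Reading off H_k = ker ∂_k / im ∂_{k+1}:

  H_0: rank C_0 − rank ∂_1 = 9 − 8 = 1, and the invariant factors of ∂_1 are all 1, so H_0 = Z.
  H_1: rank ker ∂_1 − rank ∂_2 = (27 − 8) − 18 = 1, and ∂_2 has invariant factor 2 > 1, so H_1 = Z ⊕ Z/2.
  H_2: rank ker ∂_2 − rank ∂_3 = (18 − 18) − 0 = 0, and there is no ∂_3, so H_2 = 0.

As a check, the Euler characteristic is 9 − 27 + 18 = 0, which agrees with 1 − 1 + 0 = 0.

H_0 ≅ Z,  H_1 ≅ Z ⊕ Z/2,  H_2 = 0.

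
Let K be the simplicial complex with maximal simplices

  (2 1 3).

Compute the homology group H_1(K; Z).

H_1 = 0.

We work with the vertex ordering 1 < 2 < 3. The simplices of K, each written with vertices in increasing order, are:

  0-simplices (3): [1], [2], [3]
  1-simplices (3): [1,2], [1,3], [2,3]
  2-simplices (1): [1,2,3]

giving chain groups C_0 ≅ Z^3, C_1 ≅ Z^3, C_2 ≅ Z^1.

∂_1: C_1 → C_0 maps an edge to its endpoints' difference, ∂[p,q] = q − p.
The resulting 3×3 matrix has rank 2, and its Smith normal form has invariant factors (1,1).

Boundary ∂_2: C_2 → C_1 sends each 2-simplex [p,q,r] to [q,r] − [p,r] + [p,q]. For instance
  ∂[1,2,3] = [2,3] − [1,3] + [1,2].
The resulting 3×1 matrix has rank 1, and its Smith normal form has invariant factors (1).

Now H_k = ker ∂_k / im ∂_{k+1}, so:

  H_1: rank ker ∂_1 − rank ∂_2 = (3 − 2) − 1 = 0, and the invariant factors of ∂_2 are all 1, so H_1 = 0.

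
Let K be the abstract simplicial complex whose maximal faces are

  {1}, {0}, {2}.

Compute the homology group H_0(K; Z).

H_0 = Z^3.

Fix the vertex order 0 < 1 < 2 and write every simplex with vertices in increasing order. Then dim K = 0 and the simplices of K are:

  0-simplices (3): [0], [1], [2]

Hence C_0 ≅ Z^3.

Reading off H_k = ker ∂_k / im ∂_{k+1}:

  H_0: rank C_0 − rank ∂_1 = 3 − 0 = 3, and there is no ∂_1, so H_0 ≅ Z^3.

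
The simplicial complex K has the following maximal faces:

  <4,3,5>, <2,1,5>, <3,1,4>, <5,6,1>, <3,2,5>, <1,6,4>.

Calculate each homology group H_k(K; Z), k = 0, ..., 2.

H_0 ≅ Z,  H_1 ≅ Z,  H_2 = 0.

Fix the vertex order 1 < 2 < 3 < 4 < 5 < 6 and write every simplex with vertices in increasing order. Then dim K = 2 and the simplices of K are:

  0-simplices (6): [1], [2], [3], [4], [5], [6]
  1-simplices (12): [1,2], [1,3], [1,4], [1,5], [1,6], [2,3], [2,5], [3,4], [3,5], [4,5], [4,6], [5,6]
  2-simplices (6): [1,2,5], [1,3,4], [1,4,6], [1,5,6], [2,3,5], [3,4,5]

so the chain groups are C_0 ≅ Z^6, C_1 ≅ Z^12, C_2 ≅ Z^6.

Boundary ∂_1: C_1 → C_0 sends each edge [p,q] (with p < q) to q − p.
As a 6×12 matrix over Z this has rank 5, with invariant factors (1,1,1,1,1).

Boundary ∂_2: C_2 → C_1 acts by ∂[p,q,r] = [q,r] − [p,r] + [p,q]. For instance
  ∂[3,4,5] = [4,5] − [3,5] + [3,4],
  ∂[2,3,5] = [3,5] − [2,5] + [2,3].
This gives a 12×6 integer matrix of rank 6; reducing to Smith normal form yields diagonal entries (1,1,1,1,1,1).

From H_k ≅ ker(∂_k) / im(∂_{k+1}) we obtain:

  H_0: rank C_0 − rank ∂_1 = 6 − 5 = 1, and the invariant factors of ∂_1 are all 1, so H_0 = Z.
  H_1: rank ker ∂_1 − rank ∂_2 = (12 − 5) − 6 = 1, and the invariant factors of ∂_2 are all 1, so H_1 = Z.
  H_2: rank ker ∂_2 − rank ∂_3 = (6 − 6) − 0 = 0, and there is no ∂_3, so H_2 = 0.

As a check, the Euler characteristic is 6 − 12 + 6 = 0, which agrees with 1 − 1 + 0 = 0.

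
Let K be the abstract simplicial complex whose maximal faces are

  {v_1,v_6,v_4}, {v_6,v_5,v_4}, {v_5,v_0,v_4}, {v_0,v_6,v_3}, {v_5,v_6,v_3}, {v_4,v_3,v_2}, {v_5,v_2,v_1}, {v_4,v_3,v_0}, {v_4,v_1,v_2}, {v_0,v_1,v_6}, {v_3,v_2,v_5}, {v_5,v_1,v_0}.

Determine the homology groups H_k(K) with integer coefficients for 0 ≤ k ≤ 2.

Order the vertices as v_0 < v_1 < v_2 < v_3 < v_4 < v_5 < v_6. Listing each simplex with vertices in this order, K has dimension 2 with simplices:

  0-simplices (7): [v_0], [v_1], [v_2], [v_3], [v_4], [v_5], [v_6]
  1-simplices (18): (18 of them)
  2-simplices (12): (12 of them)

giving chain groups C_0 ≅ Z^7, C_1 ≅ Z^18, C_2 ≅ Z^12.

The boundary map ∂_1: C_1 → C_0 maps an edge to its endpoints' difference, ∂[p,q] = q − p. For instance
  ∂[v_5,v_6] = [v_6] − [v_5].
The 7×18 boundary matrix has rank 6 and Smith normal form diag(1,1,1,1,1,1).

∂_2: C_2 → C_1 sends each 2-simplex [p,q,r] to [q,r] − [p,r] + [p,q]. For instance
  ∂[v_1,v_2,v_5] = [v_2,v_5] − [v_1,v_5] + [v_1,v_2],
  ∂[v_0,v_3,v_6] = [v_3,v_6] − [v_0,v_6] + [v_0,v_3].
The 18×12 boundary matrix has rank 12 and Smith normal form diag(1,1,1,1,1,1,1,1,1,1,1,2).

Computing H_k = (kernel of ∂_k) / (image of ∂_{k+1}):

  H_0: rank C_0 − rank ∂_1 = 7 − 6 = 1, and the invariant factors of ∂_1 are all 1, so H_0 ≅ Z.
  H_1: rank ker ∂_1 − rank ∂_2 = (18 − 6) − 12 = 0, and ∂_2 has invariant factor 2 > 1, so H_1 ≅ Z/2Z.
  H_2: rank ker ∂_2 − rank ∂_3 = (12 − 12) − 0 = 0, and there is no ∂_3, so H_2 ≅ 0.

(K is a triangulation of the real projective plane RP^2.)

H_0 = Z,  H_1 = Z/2Z,  H_2 = 0.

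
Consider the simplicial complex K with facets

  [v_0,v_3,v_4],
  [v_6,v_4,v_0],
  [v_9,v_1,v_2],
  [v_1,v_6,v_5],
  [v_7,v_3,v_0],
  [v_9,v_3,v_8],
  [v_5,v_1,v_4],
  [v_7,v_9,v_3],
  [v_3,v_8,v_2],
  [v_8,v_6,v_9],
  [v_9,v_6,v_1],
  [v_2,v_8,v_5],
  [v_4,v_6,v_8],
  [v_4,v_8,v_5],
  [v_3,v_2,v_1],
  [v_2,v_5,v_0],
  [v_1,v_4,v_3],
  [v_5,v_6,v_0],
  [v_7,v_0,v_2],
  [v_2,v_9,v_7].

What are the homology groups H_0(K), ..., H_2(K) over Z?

Take the total order v_0 < v_1 < v_2 < v_3 < v_4 < v_5 < v_6 < v_7 < v_8 < v_9 on the vertex set. Then K (dimension 2) consists of the simplices:

  0-simplices (10): [v_0], [v_1], [v_2], [v_3], [v_4], [v_5], [v_6], [v_7], [v_8], [v_9]
  1-simplices (30): (30 of them)
  2-simplices (20): (20 of them)

Hence C_0 ≅ Z^10, C_1 ≅ Z^30, C_2 ≅ Z^20.

The boundary map ∂_1: C_1 → C_0 maps an edge to its endpoints' difference, ∂[p,q] = q − p. For instance
  ∂[v_1,v_5] = [v_5] − [v_1].
The resulting 10×30 matrix has rank 9, and its Smith normal form has invariant factors (1,1,1,1,1,1,1,1,1).

The boundary map ∂_2: C_2 → C_1 acts by ∂[p,q,r] = [q,r] − [p,r] + [p,q]. For instance
  ∂[v_4,v_6,v_8] = [v_6,v_8] − [v_4,v_8] + [v_4,v_6],
  ∂[v_2,v_5,v_8] = [v_5,v_8] − [v_2,v_8] + [v_2,v_5].
As a 30×20 matrix over Z this has rank 20, with invariant factors (1,1,1,1,1,1,1,1,1,1,1,1,1,1,1,1,1,1,1,2).

Reading off H_k = ker ∂_k / im ∂_{k+1}:

  H_0: rank C_0 − rank ∂_1 = 10 − 9 = 1, and the invariant factors of ∂_1 are all 1, so H_0 ≅ Z.
  H_1: rank ker ∂_1 − rank ∂_2 = (30 − 9) − 20 = 1, and ∂_2 has invariant factor 2 > 1, so H_1 ≅ Z ⊕ Z/2.
  H_2: rank ker ∂_2 − rank ∂_3 = (20 − 20) − 0 = 0, and there is no ∂_3, so H_2 ≅ 0.

H_0 = Z,  H_1 = Z ⊕ Z/2,  H_2 = 0.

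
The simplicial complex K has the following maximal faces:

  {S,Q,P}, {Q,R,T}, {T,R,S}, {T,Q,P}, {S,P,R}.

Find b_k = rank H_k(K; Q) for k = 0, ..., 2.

We work with the vertex ordering P < Q < R < S < T. The simplices of K, each written with vertices in increasing order, are:

  0-simplices (5): P, Q, R, S, T
  1-simplices (10): PQ, PR, PS, PT, QR, QS, QT, RS, RT, ST
  2-simplices (5): PQS, PQT, PRS, QRT, RST

Hence C_0 ≅ Z^5, C_1 ≅ Z^10, C_2 ≅ Z^5.

The boundary map ∂_1: C_1 → C_0 sends each edge [p,q] (with p < q) to q − p. For instance
  ∂QR = R − Q.
As a 5×10 matrix over Z this has rank 4, with invariant factors (1,1,1,1).

∂_2: C_2 → C_1 sends each 2-simplex [p,q,r] to [q,r] − [p,r] + [p,q]. For instance
  ∂PQS = QS − PS + PQ,
  ∂QRT = RT − QT + QR.
This gives a 10×5 integer matrix of rank 5; reducing to Smith normal form yields diagonal entries (1,1,1,1,1).

Now H_k = ker ∂_k / im ∂_{k+1}, so:

  H_0: rank C_0 − rank ∂_1 = 5 − 4 = 1, and the invariant factors of ∂_1 are all 1, so H_0 ≅ Z.
  H_1: rank ker ∂_1 − rank ∂_2 = (10 − 4) − 5 = 1, and the invariant factors of ∂_2 are all 1, so H_1 ≅ Z.
  H_2: rank ker ∂_2 − rank ∂_3 = (5 − 5) − 0 = 0, and there is no ∂_3, so H_2 ≅ 0.

Hence the Betti numbers are b_0 = 1, b_1 = 1, b_2 = 0.

b_0 = 1, b_1 = 1, b_2 = 0.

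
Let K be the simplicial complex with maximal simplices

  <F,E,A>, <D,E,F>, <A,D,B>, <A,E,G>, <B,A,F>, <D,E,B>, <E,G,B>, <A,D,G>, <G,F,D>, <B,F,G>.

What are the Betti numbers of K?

b_0 = 1, b_1 = 0, b_2 = 0.

K has 6 vertices, 15 edges, 10 triangles.
rank ∂_0 = 0, rank ∂_1 = 5 ⇒ b_0 = 6 − 0 − 5 = 1; all invariant factors of ∂_1 are 1 so no torsion. So H_0 ≅ Z.
rank ∂_1 = 5, rank ∂_2 = 10 ⇒ b_1 = 15 − 5 − 10 = 0; ∂_2 has invariant factor(s) [2] giving torsion. So H_1 ≅ Z/2Z.
rank ∂_2 = 10, rank ∂_3 = 0 ⇒ b_2 = 10 − 10 − 0 = 0. So H_2 ≅ 0.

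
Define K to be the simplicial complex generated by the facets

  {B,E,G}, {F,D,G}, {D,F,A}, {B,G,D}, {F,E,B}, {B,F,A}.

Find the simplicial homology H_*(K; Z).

H_0 ≅ Z,  H_1 ≅ Z,  H_2 = 0.

We work with the vertex ordering A < B < D < E < F < G. The simplices of K, each written with vertices in increasing order, are:

  0-simplices (6): A, B, D, E, F, G
  1-simplices (12): AB, AD, AF, BD, BE, BF, BG, DF, DG, EF, EG, FG
  2-simplices (6): ABF, ADF, BDG, BEF, BEG, DFG

so the chain groups are C_0 ≅ Z^6, C_1 ≅ Z^12, C_2 ≅ Z^6.

The boundary map ∂_1: C_1 → C_0 maps an edge to its endpoints' difference, ∂[p,q] = q − p. For instance
  ∂EF = F − E.
As a 6×12 matrix over Z this has rank 5, with invariant factors (1,1,1,1,1).

∂_2: C_2 → C_1 acts by ∂[p,q,r] = [q,r] − [p,r] + [p,q]. For instance
  ∂BDG = DG − BG + BD,
  ∂BEF = EF − BF + BE.
The 12×6 boundary matrix has rank 6 and Smith normal form diag(1,1,1,1,1,1).

Reading off H_k = ker ∂_k / im ∂_{k+1}:

  H_0: rank C_0 − rank ∂_1 = 6 − 5 = 1, and the invariant factors of ∂_1 are all 1, so H_0 ≅ Z.
  H_1: rank ker ∂_1 − rank ∂_2 = (12 − 5) − 6 = 1, and the invariant factors of ∂_2 are all 1, so H_1 ≅ Z.
  H_2: rank ker ∂_2 − rank ∂_3 = (6 − 6) − 0 = 0, and there is no ∂_3, so H_2 ≅ 0.

As a check, the Euler characteristic is 6 − 12 + 6 = 0, which agrees with 1 − 1 + 0 = 0.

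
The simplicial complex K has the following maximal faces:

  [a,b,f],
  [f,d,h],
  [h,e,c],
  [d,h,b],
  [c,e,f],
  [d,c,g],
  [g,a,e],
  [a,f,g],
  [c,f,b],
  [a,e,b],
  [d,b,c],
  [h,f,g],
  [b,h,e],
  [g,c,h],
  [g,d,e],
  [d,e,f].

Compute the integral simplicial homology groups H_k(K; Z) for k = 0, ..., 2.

H_0 ≅ Z,  H_1 ≅ Z^2,  H_2 ≅ Z.

We work with the vertex ordering a < b < c < d < e < f < g < h. The simplices of K, each written with vertices in increasing order, are:

  0-simplices (8): a, b, c, d, e, f, g, h
  1-simplices (24): ab, ae, af, ag, bc, bd, be, bf, bh, cd, ce, cf, cg, ch, de, df, dg, dh, ef, eg, eh, fg, fh, gh
  2-simplices (16): abe, abf, aeg, afg, bcd, bcf, bdh, beh, cdg, cef, ceh, cgh, def, deg, dfh, fgh

giving chain groups C_0 ≅ Z^8, C_1 ≅ Z^24, C_2 ≅ Z^16.

The boundary map ∂_1: C_1 → C_0 is given by ∂[p,q] = [q] − [p].
This gives a 8×24 integer matrix of rank 7; reducing to Smith normal form yields diagonal entries (1,1,1,1,1,1,1).

∂_2: C_2 → C_1 maps a triangle to the signed sum of its edges. For instance
  ∂beh = eh − bh + be,
  ∂dfh = fh − dh + df.
This gives a 24×16 integer matrix of rank 15; reducing to Smith normal form yields diagonal entries (1,1,1,1,1,1,1,1,1,1,1,1,1,1,1).

Reading off H_k = ker ∂_k / im ∂_{k+1}:

  H_0: rank C_0 − rank ∂_1 = 8 − 7 = 1, and the invariant factors of ∂_1 are all 1, so H_0 ≅ Z.
  H_1: rank ker ∂_1 − rank ∂_2 = (24 − 7) − 15 = 2, and the invariant factors of ∂_2 are all 1, so H_1 ≅ Z^2.
  H_2: rank ker ∂_2 − rank ∂_3 = (16 − 15) − 0 = 1, and there is no ∂_3, so H_2 ≅ Z.

As a check, the Euler characteristic is 8 − 24 + 16 = 0, which agrees with 1 − 2 + 1 = 0.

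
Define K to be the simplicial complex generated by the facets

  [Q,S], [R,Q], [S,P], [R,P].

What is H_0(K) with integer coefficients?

Fix the vertex order P < Q < R < S and write every simplex with vertices in increasing order. Then dim K = 1 and the simplices of K are:

  0-simplices (4): P, Q, R, S
  1-simplices (4): PR, PS, QR, QS

giving chain groups C_0 ≅ Z^4, C_1 ≅ Z^4.

Boundary ∂_1: C_1 → C_0 maps an edge to its endpoints' difference, ∂[p,q] = q − p.
This gives a 4×4 integer matrix of rank 3; reducing to Smith normal form yields diagonal entries (1,1,1).

Computing H_k = (kernel of ∂_k) / (image of ∂_{k+1}):

  H_0: rank C_0 − rank ∂_1 = 4 − 3 = 1, and the invariant factors of ∂_1 are all 1, so H_0 ≅ Z.

H_0 = Z.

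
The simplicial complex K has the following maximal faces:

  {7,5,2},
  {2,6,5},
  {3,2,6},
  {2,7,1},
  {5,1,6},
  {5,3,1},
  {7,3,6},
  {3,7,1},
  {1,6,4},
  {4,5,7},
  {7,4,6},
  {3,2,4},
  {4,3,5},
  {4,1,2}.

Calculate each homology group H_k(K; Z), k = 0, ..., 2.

H_0 ≅ Z,  H_1 ≅ Z^2,  H_2 ≅ Z.

We work with the vertex ordering 1 < 2 < 3 < 4 < 5 < 6 < 7. The simplices of K, each written with vertices in increasing order, are:

  0-simplices (7): [1], [2], [3], [4], [5], [6], [7]
  1-simplices (21): [1,2], [1,3], [1,4], [1,5], [1,6], [1,7], [2,3], [2,4], [2,5], [2,6], [2,7], [3,4], [3,5], [3,6], [3,7], [4,5], [4,6], [4,7], [5,6], [5,7], [6,7]
  2-simplices (14): [1,2,4], [1,2,7], [1,3,5], [1,3,7], [1,4,6], [1,5,6], [2,3,4], [2,3,6], [2,5,6], [2,5,7], [3,4,5], [3,6,7], [4,5,7], [4,6,7]

Hence C_0 ≅ Z^7, C_1 ≅ Z^21, C_2 ≅ Z^14.

∂_1: C_1 → C_0 is given by ∂[p,q] = [q] − [p].
As a 7×21 matrix over Z this has rank 6, with invariant factors (1,1,1,1,1,1).

∂_2: C_2 → C_1 sends each 2-simplex [p,q,r] to [q,r] − [p,r] + [p,q]. For instance
  ∂[2,5,6] = [5,6] − [2,6] + [2,5],
  ∂[4,6,7] = [6,7] − [4,7] + [4,6].
This gives a 21×14 integer matrix of rank 13; reducing to Smith normal form yields diagonal entries (1,1,1,1,1,1,1,1,1,1,1,1,1).

Computing H_k = (kernel of ∂_k) / (image of ∂_{k+1}):

  H_0: rank C_0 − rank ∂_1 = 7 − 6 = 1, and the invariant factors of ∂_1 are all 1, so H_0 ≅ Z.
  H_1: rank ker ∂_1 − rank ∂_2 = (21 − 6) − 13 = 2, and the invariant factors of ∂_2 are all 1, so H_1 ≅ Z^2.
  H_2: rank ker ∂_2 − rank ∂_3 = (14 − 13) − 0 = 1, and there is no ∂_3, so H_2 ≅ Z.

As a check, the Euler characteristic is 7 − 21 + 14 = 0, which agrees with 1 − 2 + 1 = 0.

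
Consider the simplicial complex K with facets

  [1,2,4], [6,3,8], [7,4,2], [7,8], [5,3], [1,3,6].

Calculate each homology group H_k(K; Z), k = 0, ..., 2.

H_0 ≅ Z,  H_1 ≅ Z,  H_2 = 0.

Take the total order 1 < 2 < 3 < 4 < 5 < 6 < 7 < 8 on the vertex set. Then K (dimension 2) consists of the simplices:

  0-simplices (8): [1], [2], [3], [4], [5], [6], [7], [8]
  1-simplices (12): [1,2], [1,3], [1,4], [1,6], [2,4], [2,7], [3,5], [3,6], [3,8], [4,7], [6,8], [7,8]
  2-simplices (4): [1,2,4], [1,3,6], [2,4,7], [3,6,8]

so the chain groups are C_0 ≅ Z^8, C_1 ≅ Z^12, C_2 ≅ Z^4.

The boundary map ∂_1: C_1 → C_0 maps an edge to its endpoints' difference, ∂[p,q] = q − p. For instance
  ∂[4,7] = [7] − [4].
The 8×12 boundary matrix has rank 7 and Smith normal form diag(1,1,1,1,1,1,1).

∂_2: C_2 → C_1 sends each 2-simplex [p,q,r] to [q,r] − [p,r] + [p,q]. For instance
  ∂[3,6,8] = [6,8] − [3,8] + [3,6],
  ∂[1,3,6] = [3,6] − [1,6] + [1,3].
This gives a 12×4 integer matrix of rank 4; reducing to Smith normal form yields diagonal entries (1,1,1,1).

Reading off H_k = ker ∂_k / im ∂_{k+1}:

  H_0: rank C_0 − rank ∂_1 = 8 − 7 = 1, and the invariant factors of ∂_1 are all 1, so H_0 = Z.
  H_1: rank ker ∂_1 − rank ∂_2 = (12 − 7) − 4 = 1, and the invariant factors of ∂_2 are all 1, so H_1 = Z.
  H_2: rank ker ∂_2 − rank ∂_3 = (4 − 4) − 0 = 0, and there is no ∂_3, so H_2 = 0.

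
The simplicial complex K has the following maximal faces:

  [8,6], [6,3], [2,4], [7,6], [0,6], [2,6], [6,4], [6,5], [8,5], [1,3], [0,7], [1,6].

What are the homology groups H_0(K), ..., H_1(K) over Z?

H_0 ≅ Z,  H_1 ≅ Z^4.

Fix the vertex order 0 < 1 < 2 < 3 < 4 < 5 < 6 < 7 < 8 and write every simplex with vertices in increasing order. Then dim K = 1 and the simplices of K are:

  0-simplices (9): [0], [1], [2], [3], [4], [5], [6], [7], [8]
  1-simplices (12): [0,6], [0,7], [1,3], [1,6], [2,4], [2,6], [3,6], [4,6], [5,6], [5,8], [6,7], [6,8]

so the chain groups are C_0 ≅ Z^9, C_1 ≅ Z^12.

The boundary map ∂_1: C_1 → C_0 sends each edge [p,q] (with p < q) to q − p. For instance
  ∂[1,3] = [3] − [1].
The resulting 9×12 matrix has rank 8, and its Smith normal form has invariant factors (1,1,1,1,1,1,1,1).

Now H_k = ker ∂_k / im ∂_{k+1}, so:

  H_0: rank C_0 − rank ∂_1 = 9 − 8 = 1, and the invariant factors of ∂_1 are all 1, so H_0 = Z.
  H_1: rank ker ∂_1 − rank ∂_2 = (12 − 8) − 0 = 4, and there is no ∂_2, so H_1 = Z^4.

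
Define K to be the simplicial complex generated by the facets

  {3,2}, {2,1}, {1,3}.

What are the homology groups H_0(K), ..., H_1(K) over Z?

We work with the vertex ordering 1 < 2 < 3. The simplices of K, each written with vertices in increasing order, are:

  0-simplices (3): [1], [2], [3]
  1-simplices (3): [1,2], [1,3], [2,3]

giving chain groups C_0 ≅ Z^3, C_1 ≅ Z^3.

The boundary map ∂_1: C_1 → C_0 maps an edge to its endpoints' difference, ∂[p,q] = q − p. For instance
  ∂[2,3] = [3] − [2].
The resulting 3×3 matrix has rank 2, and its Smith normal form has invariant factors (1,1).

Computing H_k = (kernel of ∂_k) / (image of ∂_{k+1}):

  H_0: rank C_0 − rank ∂_1 = 3 − 2 = 1, and the invariant factors of ∂_1 are all 1, so H_0 = Z.
  H_1: rank ker ∂_1 − rank ∂_2 = (3 − 2) − 0 = 1, and there is no ∂_2, so H_1 = Z.

H_0 = Z,  H_1 = Z.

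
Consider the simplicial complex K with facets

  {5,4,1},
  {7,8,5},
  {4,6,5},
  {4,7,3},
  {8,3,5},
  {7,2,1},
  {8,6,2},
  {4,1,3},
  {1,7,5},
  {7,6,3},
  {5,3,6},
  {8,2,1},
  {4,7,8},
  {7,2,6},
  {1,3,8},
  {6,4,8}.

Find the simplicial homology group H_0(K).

K has 8 vertices, 24 edges, 16 triangles.
rank ∂_0 = 0, rank ∂_1 = 7 ⇒ b_0 = 8 − 0 − 7 = 1; all invariant factors of ∂_1 are 1 so no torsion. So H_0 ≅ Z.

H_0 = Z.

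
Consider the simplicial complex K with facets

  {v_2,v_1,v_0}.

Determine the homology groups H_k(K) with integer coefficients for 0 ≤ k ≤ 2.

H_0 = Z,  H_1 = 0,  H_2 = 0.

We work with the vertex ordering v_0 < v_1 < v_2. The simplices of K, each written with vertices in increasing order, are:

  0-simplices (3): [v_0], [v_1], [v_2]
  1-simplices (3): [v_0,v_1], [v_0,v_2], [v_1,v_2]
  2-simplices (1): [v_0,v_1,v_2]

so the chain groups are C_0 ≅ Z^3, C_1 ≅ Z^3, C_2 ≅ Z^1.

∂_1: C_1 → C_0 sends each edge [p,q] (with p < q) to q − p. For instance
  ∂[v_0,v_1] = [v_1] − [v_0].
This gives a 3×3 integer matrix of rank 2; reducing to Smith normal form yields diagonal entries (1,1).

Boundary ∂_2: C_2 → C_1 maps a triangle to the signed sum of its edges. For instance
  ∂[v_0,v_1,v_2] = [v_1,v_2] − [v_0,v_2] + [v_0,v_1].
The 3×1 boundary matrix has rank 1 and Smith normal form diag(1).

Now H_k = ker ∂_k / im ∂_{k+1}, so:

  H_0: rank C_0 − rank ∂_1 = 3 − 2 = 1, and the invariant factors of ∂_1 are all 1, so H_0 ≅ Z.
  H_1: rank ker ∂_1 − rank ∂_2 = (3 − 2) − 1 = 0, and the invariant factors of ∂_2 are all 1, so H_1 ≅ 0.
  H_2: rank ker ∂_2 − rank ∂_3 = (1 − 1) − 0 = 0, and there is no ∂_3, so H_2 ≅ 0.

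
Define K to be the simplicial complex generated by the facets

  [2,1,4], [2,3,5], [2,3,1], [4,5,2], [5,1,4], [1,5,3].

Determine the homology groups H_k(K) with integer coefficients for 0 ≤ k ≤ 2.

H_0 ≅ Z,  H_1 = 0,  H_2 ≅ Z.

Fix the vertex order 1 < 2 < 3 < 4 < 5 and write every simplex with vertices in increasing order. Then dim K = 2 and the simplices of K are:

  0-simplices (5): [1], [2], [3], [4], [5]
  1-simplices (9): [1,2], [1,3], [1,4], [1,5], [2,3], [2,4], [2,5], [3,5], [4,5]
  2-simplices (6): [1,2,3], [1,2,4], [1,3,5], [1,4,5], [2,3,5], [2,4,5]

Hence C_0 ≅ Z^5, C_1 ≅ Z^9, C_2 ≅ Z^6.

The boundary map ∂_1: C_1 → C_0 is given by ∂[p,q] = [q] − [p].
The resulting 5×9 matrix has rank 4, and its Smith normal form has invariant factors (1,1,1,1).

The boundary map ∂_2: C_2 → C_1 sends each 2-simplex [p,q,r] to [q,r] − [p,r] + [p,q]. For instance
  ∂[2,4,5] = [4,5] − [2,5] + [2,4],
  ∂[1,3,5] = [3,5] − [1,5] + [1,3].
This gives a 9×6 integer matrix of rank 5; reducing to Smith normal form yields diagonal entries (1,1,1,1,1).

Now H_k = ker ∂_k / im ∂_{k+1}, so:

  H_0: rank C_0 − rank ∂_1 = 5 − 4 = 1, and the invariant factors of ∂_1 are all 1, so H_0 = Z.
  H_1: rank ker ∂_1 − rank ∂_2 = (9 − 4) − 5 = 0, and the invariant factors of ∂_2 are all 1, so H_1 = 0.
  H_2: rank ker ∂_2 − rank ∂_3 = (6 − 5) − 0 = 1, and there is no ∂_3, so H_2 = Z.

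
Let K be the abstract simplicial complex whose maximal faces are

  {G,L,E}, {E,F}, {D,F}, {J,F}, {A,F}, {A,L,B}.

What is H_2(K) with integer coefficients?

Order the vertices as A < B < D < E < F < G < J < L. Listing each simplex with vertices in this order, K has dimension 2 with simplices:

  0-simplices (8): A, B, D, E, F, G, J, L
  1-simplices (10): AB, AF, AL, BL, DF, EF, EG, EL, FJ, GL
  2-simplices (2): ABL, EGL

so the chain groups are C_0 ≅ Z^8, C_1 ≅ Z^10, C_2 ≅ Z^2.

The boundary map ∂_1: C_1 → C_0 is given by ∂[p,q] = [q] − [p].
The 8×10 boundary matrix has rank 7 and Smith normal form diag(1,1,1,1,1,1,1).

The boundary map ∂_2: C_2 → C_1 maps a triangle to the signed sum of its edges. For instance
  ∂EGL = GL − EL + EG,
  ∂ABL = BL − AL + AB.
The 10×2 boundary matrix has rank 2 and Smith normal form diag(1,1).

From H_k ≅ ker(∂_k) / im(∂_{k+1}) we obtain:

  H_2: rank ker ∂_2 − rank ∂_3 = (2 − 2) − 0 = 0, and there is no ∂_3, so H_2 ≅ 0.

H_2 = 0.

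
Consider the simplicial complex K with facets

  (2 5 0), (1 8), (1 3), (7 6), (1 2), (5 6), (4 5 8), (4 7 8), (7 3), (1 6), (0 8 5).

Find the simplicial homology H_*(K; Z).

H_0 ≅ Z,  H_1 ≅ Z^4,  H_2 = 0.

Take the total order 0 < 1 < 2 < 3 < 4 < 5 < 6 < 7 < 8 on the vertex set. Then K (dimension 2) consists of the simplices:

  0-simplices (9): [0], [1], [2], [3], [4], [5], [6], [7], [8]
  1-simplices (16): [0,2], [0,5], [0,8], [1,2], [1,3], [1,6], [1,8], [2,5], [3,7], [4,5], [4,7], [4,8], [5,6], [5,8], [6,7], [7,8]
  2-simplices (4): [0,2,5], [0,5,8], [4,5,8], [4,7,8]

so the chain groups are C_0 ≅ Z^9, C_1 ≅ Z^16, C_2 ≅ Z^4.

Boundary ∂_1: C_1 → C_0 sends each edge [p,q] (with p < q) to q − p.
The resulting 9×16 matrix has rank 8, and its Smith normal form has invariant factors (1,1,1,1,1,1,1,1).

Boundary ∂_2: C_2 → C_1 sends each 2-simplex [p,q,r] to [q,r] − [p,r] + [p,q]. For instance
  ∂[4,7,8] = [7,8] − [4,8] + [4,7],
  ∂[0,2,5] = [2,5] − [0,5] + [0,2].
The resulting 16×4 matrix has rank 4, and its Smith normal form has invariant factors (1,1,1,1).

Reading off H_k = ker ∂_k / im ∂_{k+1}:

  H_0: rank C_0 − rank ∂_1 = 9 − 8 = 1, and the invariant factors of ∂_1 are all 1, so H_0 = Z.
  H_1: rank ker ∂_1 − rank ∂_2 = (16 − 8) − 4 = 4, and the invariant factors of ∂_2 are all 1, so H_1 = Z^4.
  H_2: rank ker ∂_2 − rank ∂_3 = (4 − 4) − 0 = 0, and there is no ∂_3, so H_2 = 0.

As a check, the Euler characteristic is 9 − 16 + 4 = -3, which agrees with 1 − 4 + 0 = -3.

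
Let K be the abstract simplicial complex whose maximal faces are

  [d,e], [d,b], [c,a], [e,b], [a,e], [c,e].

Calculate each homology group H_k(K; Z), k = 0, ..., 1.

H_0 = Z,  H_1 = Z^2.

We work with the vertex ordering a < b < c < d < e. The simplices of K, each written with vertices in increasing order, are:

  0-simplices (5): a, b, c, d, e
  1-simplices (6): ac, ae, bd, be, ce, de

giving chain groups C_0 ≅ Z^5, C_1 ≅ Z^6.

Boundary ∂_1: C_1 → C_0 sends each edge [p,q] (with p < q) to q − p. For instance
  ∂ac = c − a.
As a 5×6 matrix over Z this has rank 4, with invariant factors (1,1,1,1).

Computing H_k = (kernel of ∂_k) / (image of ∂_{k+1}):

  H_0: rank C_0 − rank ∂_1 = 5 − 4 = 1, and the invariant factors of ∂_1 are all 1, so H_0 = Z.
  H_1: rank ker ∂_1 − rank ∂_2 = (6 − 4) − 0 = 2, and there is no ∂_2, so H_1 = Z^2.

As a check, the Euler characteristic is 5 − 6 = -1, which agrees with 1 − 2 = -1.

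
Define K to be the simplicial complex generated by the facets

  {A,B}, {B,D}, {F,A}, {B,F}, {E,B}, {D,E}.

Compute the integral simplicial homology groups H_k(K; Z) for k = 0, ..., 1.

Take the total order A < B < D < E < F on the vertex set. Then K (dimension 1) consists of the simplices:

  0-simplices (5): A, B, D, E, F
  1-simplices (6): AB, AF, BD, BE, BF, DE

Hence C_0 ≅ Z^5, C_1 ≅ Z^6.

∂_1: C_1 → C_0 sends each edge [p,q] (with p < q) to q − p.
The 5×6 boundary matrix has rank 4 and Smith normal form diag(1,1,1,1).

From H_k ≅ ker(∂_k) / im(∂_{k+1}) we obtain:

  H_0: rank C_0 − rank ∂_1 = 5 − 4 = 1, and the invariant factors of ∂_1 are all 1, so H_0 = Z.
  H_1: rank ker ∂_1 − rank ∂_2 = (6 − 4) − 0 = 2, and there is no ∂_2, so H_1 = Z^2.

As a check, the Euler characteristic is 5 − 6 = -1, which agrees with 1 − 2 = -1.
(K is a triangulation of a wedge of 2 circles.)

H_0 ≅ Z,  H_1 ≅ Z^2.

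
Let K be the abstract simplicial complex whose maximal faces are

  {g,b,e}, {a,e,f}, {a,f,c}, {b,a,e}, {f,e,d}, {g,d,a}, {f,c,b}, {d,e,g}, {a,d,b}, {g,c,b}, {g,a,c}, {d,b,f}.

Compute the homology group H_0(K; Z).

H_0 = Z.

Fix the vertex order a < b < c < d < e < f < g and write every simplex with vertices in increasing order. Then dim K = 2 and the simplices of K are:

  0-simplices (7): a, b, c, d, e, f, g
  1-simplices (18): ab, ac, ad, ae, af, ag, bc, bd, be, bf, bg, cf, cg, de, df, dg, ef, eg
  2-simplices (12): abd, abe, acf, acg, adg, aef, bcf, bcg, bdf, beg, def, deg

so the chain groups are C_0 ≅ Z^7, C_1 ≅ Z^18, C_2 ≅ Z^12.

The boundary map ∂_1: C_1 → C_0 maps an edge to its endpoints' difference, ∂[p,q] = q − p. For instance
  ∂ef = f − e.
As a 7×18 matrix over Z this has rank 6, with invariant factors (1,1,1,1,1,1).

∂_2: C_2 → C_1 maps a triangle to the signed sum of its edges. For instance
  ∂deg = eg − dg + de,
  ∂adg = dg − ag + ad.
The 18×12 boundary matrix has rank 12 and Smith normal form diag(1,1,1,1,1,1,1,1,1,1,1,2).

Reading off H_k = ker ∂_k / im ∂_{k+1}:

  H_0: rank C_0 − rank ∂_1 = 7 − 6 = 1, and the invariant factors of ∂_1 are all 1, so H_0 = Z.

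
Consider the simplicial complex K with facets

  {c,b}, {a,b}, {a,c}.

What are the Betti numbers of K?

Take the total order a < b < c on the vertex set. Then K (dimension 1) consists of the simplices:

  0-simplices (3): a, b, c
  1-simplices (3): ab, ac, bc

giving chain groups C_0 ≅ Z^3, C_1 ≅ Z^3.

Boundary ∂_1: C_1 → C_0 sends each edge [p,q] (with p < q) to q − p.
This gives a 3×3 integer matrix of rank 2; reducing to Smith normal form yields diagonal entries (1,1).

Reading off H_k = ker ∂_k / im ∂_{k+1}:

  H_0: rank C_0 − rank ∂_1 = 3 − 2 = 1, and the invariant factors of ∂_1 are all 1, so H_0 ≅ Z.
  H_1: rank ker ∂_1 − rank ∂_2 = (3 − 2) − 0 = 1, and there is no ∂_2, so H_1 ≅ Z.

Hence the Betti numbers are b_0 = 1, b_1 = 1.

b_0 = 1, b_1 = 1.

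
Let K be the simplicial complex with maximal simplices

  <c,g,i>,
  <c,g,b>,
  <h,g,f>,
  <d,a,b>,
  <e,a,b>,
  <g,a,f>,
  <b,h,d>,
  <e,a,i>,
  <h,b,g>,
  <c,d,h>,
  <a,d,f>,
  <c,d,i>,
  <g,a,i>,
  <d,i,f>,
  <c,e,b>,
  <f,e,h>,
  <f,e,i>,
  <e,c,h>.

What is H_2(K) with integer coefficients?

H_2 = 0.

Fix the vertex order a < b < c < d < e < f < g < h < i and write every simplex with vertices in increasing order. Then dim K = 2 and the simplices of K are:

  0-simplices (9): a, b, c, d, e, f, g, h, i
  1-simplices (27): ab, ad, ae, af, ag, ai, bc, bd, be, bg, bh, cd, ce, cg, ch, ci, df, dh, di, ef, eh, ei, fg, fh, fi, gh, gi
  2-simplices (18): abd, abe, adf, aei, afg, agi, bce, bcg, bdh, bgh, cdh, cdi, ceh, cgi, dfi, efh, efi, fgh

so the chain groups are C_0 ≅ Z^9, C_1 ≅ Z^27, C_2 ≅ Z^18.

The boundary map ∂_1: C_1 → C_0 maps an edge to its endpoints' difference, ∂[p,q] = q − p.
The 9×27 boundary matrix has rank 8 and Smith normal form diag(1,1,1,1,1,1,1,1).

The boundary map ∂_2: C_2 → C_1 sends each 2-simplex [p,q,r] to [q,r] − [p,r] + [p,q]. For instance
  ∂efi = fi − ei + ef,
  ∂abd = bd − ad + ab.
This gives a 27×18 integer matrix of rank 18; reducing to Smith normal form yields diagonal entries (1,1,1,1,1,1,1,1,1,1,1,1,1,1,1,1,1,2).

From H_k ≅ ker(∂_k) / im(∂_{k+1}) we obtain:

  H_2: rank ker ∂_2 − rank ∂_3 = (18 − 18) − 0 = 0, and there is no ∂_3, so H_2 ≅ 0.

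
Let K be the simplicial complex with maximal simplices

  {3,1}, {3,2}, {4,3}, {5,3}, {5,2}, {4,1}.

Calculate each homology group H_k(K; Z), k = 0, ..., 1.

We work with the vertex ordering 1 < 2 < 3 < 4 < 5. The simplices of K, each written with vertices in increasing order, are:

  0-simplices (5): [1], [2], [3], [4], [5]
  1-simplices (6): [1,3], [1,4], [2,3], [2,5], [3,4], [3,5]

giving chain groups C_0 ≅ Z^5, C_1 ≅ Z^6.

The boundary map ∂_1: C_1 → C_0 is given by ∂[p,q] = [q] − [p]. For instance
  ∂[3,4] = [4] − [3].
The 5×6 boundary matrix has rank 4 and Smith normal form diag(1,1,1,1).

Reading off H_k = ker ∂_k / im ∂_{k+1}:

  H_0: rank C_0 − rank ∂_1 = 5 − 4 = 1, and the invariant factors of ∂_1 are all 1, so H_0 = Z.
  H_1: rank ker ∂_1 − rank ∂_2 = (6 − 4) − 0 = 2, and there is no ∂_2, so H_1 = Z^2.

(K is a triangulation of a wedge of 2 circles.)

H_0 ≅ Z,  H_1 ≅ Z^2.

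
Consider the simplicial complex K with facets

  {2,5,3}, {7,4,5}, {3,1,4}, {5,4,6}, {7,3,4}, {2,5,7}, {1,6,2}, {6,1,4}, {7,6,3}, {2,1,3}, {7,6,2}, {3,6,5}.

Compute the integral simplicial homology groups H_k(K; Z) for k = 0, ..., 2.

We work with the vertex ordering 1 < 2 < 3 < 4 < 5 < 6 < 7. The simplices of K, each written with vertices in increasing order, are:

  0-simplices (7): [1], [2], [3], [4], [5], [6], [7]
  1-simplices (18): [1,2], [1,3], [1,4], [1,6], [2,3], [2,5], [2,6], [2,7], [3,4], [3,5], [3,6], [3,7], [4,5], [4,6], [4,7], [5,6], [5,7], [6,7]
  2-simplices (12): [1,2,3], [1,2,6], [1,3,4], [1,4,6], [2,3,5], [2,5,7], [2,6,7], [3,4,7], [3,5,6], [3,6,7], [4,5,6], [4,5,7]

so the chain groups are C_0 ≅ Z^7, C_1 ≅ Z^18, C_2 ≅ Z^12.

The boundary map ∂_1: C_1 → C_0 is given by ∂[p,q] = [q] − [p].
The resulting 7×18 matrix has rank 6, and its Smith normal form has invariant factors (1,1,1,1,1,1).

The boundary map ∂_2: C_2 → C_1 sends each 2-simplex [p,q,r] to [q,r] − [p,r] + [p,q]. For instance
  ∂[2,5,7] = [5,7] − [2,7] + [2,5],
  ∂[1,2,6] = [2,6] − [1,6] + [1,2].
The 18×12 boundary matrix has rank 12 and Smith normal form diag(1,1,1,1,1,1,1,1,1,1,1,2).

Reading off H_k = ker ∂_k / im ∂_{k+1}:

  H_0: rank C_0 − rank ∂_1 = 7 − 6 = 1, and the invariant factors of ∂_1 are all 1, so H_0 ≅ Z.
  H_1: rank ker ∂_1 − rank ∂_2 = (18 − 6) − 12 = 0, and ∂_2 has invariant factor 2 > 1, so H_1 ≅ Z/2.
  H_2: rank ker ∂_2 − rank ∂_3 = (12 − 12) − 0 = 0, and there is no ∂_3, so H_2 ≅ 0.

(K is a triangulation of the real projective plane RP^2.)

H_0 = Z,  H_1 = Z/2,  H_2 = 0.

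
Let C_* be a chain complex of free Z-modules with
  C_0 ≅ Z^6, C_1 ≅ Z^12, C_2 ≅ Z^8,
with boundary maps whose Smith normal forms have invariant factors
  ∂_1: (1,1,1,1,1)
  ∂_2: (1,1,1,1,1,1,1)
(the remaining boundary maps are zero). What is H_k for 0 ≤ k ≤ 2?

H_0: b_0 = 6 − 0 − 5 = 1; torsion from ∂_1 factors > 1: none. So H_0 ≅ Z.
H_1: b_1 = 12 − 5 − 7 = 0; torsion from ∂_2 factors > 1: none. So H_1 ≅ 0.
H_2: b_2 = 8 − 7 − 0 = 1; torsion from ∂_3 factors > 1: none. So H_2 ≅ Z.

H_0 ≅ Z,  H_1 = 0,  H_2 ≅ Z.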